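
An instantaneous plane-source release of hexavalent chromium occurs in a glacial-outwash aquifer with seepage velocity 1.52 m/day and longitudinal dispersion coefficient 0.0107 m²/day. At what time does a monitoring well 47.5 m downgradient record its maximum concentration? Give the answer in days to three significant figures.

For the 1D instantaneous-source solution, setting ∂C/∂t = 0 at fixed x gives v²t² + 2Dt − x² = 0, so t = (√(D² + v²x²) − D)/v².
√(D² + v²x²) = √(0.0107² + 1.52² × 47.5²) = 72.20; v² = 2.3104.
t = (72.20 − 0.0107)/2.3104 = 31.2 days (vs. the pure-advection estimate x/v = 31.2 d).

31.2 days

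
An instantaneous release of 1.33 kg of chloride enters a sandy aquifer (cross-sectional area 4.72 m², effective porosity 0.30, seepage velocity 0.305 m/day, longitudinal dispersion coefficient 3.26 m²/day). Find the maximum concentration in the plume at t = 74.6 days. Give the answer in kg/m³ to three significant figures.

0.0170 kg/m³

The peak of an instantaneous 1D plume sits at x = vt; there the Gaussian factor is 1 and C_max = M/(n_e·A·√(4πDt)), where n_e·A is the pore area the mass is dissolved in.
√(4πDt) = √(4π × 3.26 × 74.6) = 55.28 m, so C_max = 1.33/(0.30 × 4.72 × 55.28) = 0.0170 kg/m³.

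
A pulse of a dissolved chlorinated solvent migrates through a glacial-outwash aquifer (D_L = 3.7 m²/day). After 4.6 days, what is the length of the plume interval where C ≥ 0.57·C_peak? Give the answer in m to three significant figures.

12.4 m

The plume is Gaussian with σ = √(2Dt) = √(2 × 3.7 × 4.6) = 5.834 m.
C/C_peak = exp(−Δx²/(2σ²)) = 0.57 ⇒ Δx = σ·√(−2 ln 0.57) = 5.834 × 1.060 = 6.184 m.
Width = 2Δx = 12.4 m.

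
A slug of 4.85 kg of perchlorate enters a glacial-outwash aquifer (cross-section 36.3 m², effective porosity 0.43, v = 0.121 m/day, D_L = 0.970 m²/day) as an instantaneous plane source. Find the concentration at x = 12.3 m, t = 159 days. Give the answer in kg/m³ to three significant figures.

0.00653 kg/m³

For an instantaneous plane source, C(x,t) = M/(n_e·A·√(4πDt)) · exp(−(x−vt)²/(4Dt)), with n_e·A the pore (flow) area.
Plume center vt = 0.121 × 159 = 19.239 m, so the well at 12.3 m is 6.939 m upgradient of the peak.
√(4πDt) = 44.02 m, giving peak height M/(n_e·A·√(4πDt)) = 4.85/(0.43 × 36.3 × 44.02) = 0.007059 kg/m³.
(x−vt)²/(4Dt) = (-6.939)²/(4 × 0.970 × 159) = 0.07805; exp(−0.07805) = 0.9249.
C = 0.007059 × 0.9249 = 0.00653 kg/m³.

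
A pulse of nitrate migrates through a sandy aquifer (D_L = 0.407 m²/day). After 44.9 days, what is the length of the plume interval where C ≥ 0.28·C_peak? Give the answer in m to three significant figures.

19.3 m

The plume is Gaussian with σ = √(2Dt) = √(2 × 0.407 × 44.9) = 6.046 m.
C/C_peak = exp(−Δx²/(2σ²)) = 0.28 ⇒ Δx = σ·√(−2 ln 0.28) = 6.046 × 1.596 = 9.649 m.
Width = 2Δx = 19.3 m.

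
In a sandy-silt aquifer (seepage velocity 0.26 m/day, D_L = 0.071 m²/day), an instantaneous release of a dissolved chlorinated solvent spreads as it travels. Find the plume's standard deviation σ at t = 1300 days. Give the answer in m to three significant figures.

13.6 m

Dispersive spreading gives a Gaussian with σ² = 2Dt; advection only shifts the center.
σ = √(2 × 0.071 × 1300) = 13.6 m.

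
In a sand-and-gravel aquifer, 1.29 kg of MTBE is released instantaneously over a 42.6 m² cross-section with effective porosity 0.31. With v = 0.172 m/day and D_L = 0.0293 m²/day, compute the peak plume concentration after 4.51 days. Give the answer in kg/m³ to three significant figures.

0.0758 kg/m³

The peak of an instantaneous 1D plume sits at x = vt; there the Gaussian factor is 1 and C_max = M/(n_e·A·√(4πDt)), where n_e·A is the pore area the mass is dissolved in.
√(4πDt) = √(4π × 0.0293 × 4.51) = 1.289 m, so C_max = 1.29/(0.31 × 42.6 × 1.289) = 0.0758 kg/m³.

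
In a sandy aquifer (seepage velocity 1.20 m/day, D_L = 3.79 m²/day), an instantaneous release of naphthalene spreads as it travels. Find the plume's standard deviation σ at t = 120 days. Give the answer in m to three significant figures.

Dispersive spreading gives a Gaussian with σ² = 2Dt; advection only shifts the center.
σ = √(2 × 3.79 × 120) = 30.2 m.

30.2 m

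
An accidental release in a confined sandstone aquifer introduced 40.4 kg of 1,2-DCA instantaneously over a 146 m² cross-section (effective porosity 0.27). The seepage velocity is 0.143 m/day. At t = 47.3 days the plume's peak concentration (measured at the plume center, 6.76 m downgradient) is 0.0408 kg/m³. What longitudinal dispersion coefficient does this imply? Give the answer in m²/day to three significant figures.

At the plume center C_max = M/(n_e·A·√(4πDt)), so D = M²/(4πt·(n_e·A·C_max)²).
n_e·A·C_max = 0.27 × 146 × 0.0408 = 1.608 kg/m.
D = 40.4²/(4π × 47.3 × 1.608²) = 1.06 m²/day.

1.06 m²/day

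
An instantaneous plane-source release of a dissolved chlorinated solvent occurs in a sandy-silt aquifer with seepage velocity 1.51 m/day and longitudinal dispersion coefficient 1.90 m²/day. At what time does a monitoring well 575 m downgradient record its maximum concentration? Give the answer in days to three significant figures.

380 days

For the 1D instantaneous-source solution, setting ∂C/∂t = 0 at fixed x gives v²t² + 2Dt − x² = 0, so t = (√(D² + v²x²) − D)/v².
√(D² + v²x²) = √(1.90² + 1.51² × 575²) = 868.3; v² = 2.2801.
t = (868.3 − 1.90)/2.2801 = 380 days (vs. the pure-advection estimate x/v = 381 d).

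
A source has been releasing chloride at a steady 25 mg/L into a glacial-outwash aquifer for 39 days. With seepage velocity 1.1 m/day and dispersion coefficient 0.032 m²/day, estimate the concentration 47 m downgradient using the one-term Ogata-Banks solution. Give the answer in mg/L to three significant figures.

For a continuous step input, C/C₀ ≈ ½·erfc((x−vt)/(2√(Dt))).
vt = 1.1 × 39 = 42.9 m and 2√(Dt) = 2√(0.032 × 39) = 2.234 m.
Argument (x−vt)/(2√(Dt)) = (47 − 42.9)/2.234 = 1.835; ½·erfc(1.835) = 0.004728.
C = 25 × 0.004728 = 0.118 mg/L.

0.118 mg/L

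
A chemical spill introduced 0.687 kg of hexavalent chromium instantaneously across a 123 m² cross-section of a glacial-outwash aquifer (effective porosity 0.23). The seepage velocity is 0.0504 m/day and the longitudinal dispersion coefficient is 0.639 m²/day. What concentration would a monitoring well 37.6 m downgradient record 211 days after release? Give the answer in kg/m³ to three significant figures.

For an instantaneous plane source, C(x,t) = M/(n_e·A·√(4πDt)) · exp(−(x−vt)²/(4Dt)), with n_e·A the pore (flow) area.
Plume center vt = 0.0504 × 211 = 10.6344 m, so the well at 37.6 m is 26.9656 m downgradient of the peak.
√(4πDt) = 41.16 m, giving peak height M/(n_e·A·√(4πDt)) = 0.687/(0.23 × 123 × 41.16) = 0.0005900 kg/m³.
(x−vt)²/(4Dt) = (26.9656)²/(4 × 0.639 × 211) = 1.348; exp(−1.348) = 0.2598.
C = 0.0005900 × 0.2598 = 0.000153 kg/m³.

0.000153 kg/m³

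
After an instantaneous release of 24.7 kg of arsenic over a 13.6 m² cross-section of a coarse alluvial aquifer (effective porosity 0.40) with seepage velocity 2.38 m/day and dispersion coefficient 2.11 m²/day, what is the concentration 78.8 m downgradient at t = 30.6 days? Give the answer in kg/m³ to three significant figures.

For an instantaneous plane source, C(x,t) = M/(n_e·A·√(4πDt)) · exp(−(x−vt)²/(4Dt)), with n_e·A the pore (flow) area.
Plume center vt = 2.38 × 30.6 = 72.828 m, so the well at 78.8 m is 5.972 m downgradient of the peak.
√(4πDt) = 28.48 m, giving peak height M/(n_e·A·√(4πDt)) = 24.7/(0.40 × 13.6 × 28.48) = 0.1594 kg/m³.
(x−vt)²/(4Dt) = (5.972)²/(4 × 2.11 × 30.6) = 0.1381; exp(−0.1381) = 0.8710.
C = 0.1594 × 0.8710 = 0.139 kg/m³.

0.139 kg/m³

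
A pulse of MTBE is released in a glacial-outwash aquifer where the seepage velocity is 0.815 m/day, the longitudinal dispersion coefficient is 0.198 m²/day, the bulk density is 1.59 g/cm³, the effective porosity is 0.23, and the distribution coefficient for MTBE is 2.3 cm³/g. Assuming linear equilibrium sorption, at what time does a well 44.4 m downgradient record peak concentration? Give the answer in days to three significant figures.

916 days

Retardation factor R = 1 + ρ_b·K_d/n = 1 + 1.59 × 2.3/0.23 = 16.90.
Sorption retards both mechanisms: v_R = v/R = 0.04822 m/day, D_R = D/R = 0.01172 m²/day.
Peak time from v_R²t² + 2D_R t − x² = 0: t = (√(D_R² + v_R²x²) − D_R)/v_R².
√(D_R² + v_R²x²) = √(0.01172² + 0.04822² × 44.4²) = 2.141; v_R² = 0.002325.
t = (2.141 − 0.01172)/0.002325 = 916 days.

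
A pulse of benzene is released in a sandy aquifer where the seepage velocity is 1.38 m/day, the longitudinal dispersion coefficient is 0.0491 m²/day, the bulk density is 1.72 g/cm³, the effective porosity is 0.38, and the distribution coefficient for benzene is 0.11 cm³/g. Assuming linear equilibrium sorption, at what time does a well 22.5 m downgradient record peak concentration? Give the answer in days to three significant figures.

24.4 days

Retardation factor R = 1 + ρ_b·K_d/n = 1 + 1.72 × 0.11/0.38 = 1.498.
Sorption retards both mechanisms: v_R = v/R = 0.9212 m/day, D_R = D/R = 0.03278 m²/day.
Peak time from v_R²t² + 2D_R t − x² = 0: t = (√(D_R² + v_R²x²) − D_R)/v_R².
√(D_R² + v_R²x²) = √(0.03278² + 0.9212² × 22.5²) = 20.73; v_R² = 0.8486.
t = (20.73 − 0.03278)/0.8486 = 24.4 days.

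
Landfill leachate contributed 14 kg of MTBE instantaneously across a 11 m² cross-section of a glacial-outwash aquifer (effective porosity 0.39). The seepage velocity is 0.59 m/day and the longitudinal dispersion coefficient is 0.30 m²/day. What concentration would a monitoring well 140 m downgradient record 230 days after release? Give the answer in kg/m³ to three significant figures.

For an instantaneous plane source, C(x,t) = M/(n_e·A·√(4πDt)) · exp(−(x−vt)²/(4Dt)), with n_e·A the pore (flow) area.
Plume center vt = 0.59 × 230 = 135.7 m, so the well at 140 m is 4.3 m downgradient of the peak.
√(4πDt) = 29.45 m, giving peak height M/(n_e·A·√(4πDt)) = 14/(0.39 × 11 × 29.45) = 0.1108 kg/m³.
(x−vt)²/(4Dt) = (4.3)²/(4 × 0.30 × 230) = 0.06699; exp(−0.06699) = 0.9352.
C = 0.1108 × 0.9352 = 0.104 kg/m³.

0.104 kg/m³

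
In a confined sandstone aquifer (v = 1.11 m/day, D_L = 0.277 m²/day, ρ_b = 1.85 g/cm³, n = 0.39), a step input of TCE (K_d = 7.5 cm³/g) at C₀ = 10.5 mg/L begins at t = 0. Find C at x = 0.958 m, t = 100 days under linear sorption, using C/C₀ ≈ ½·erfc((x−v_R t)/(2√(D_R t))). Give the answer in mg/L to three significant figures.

Retardation factor R = 1 + ρ_b·K_d/n = 1 + 1.85 × 7.5/0.39 = 36.58.
Sorption retards both mechanisms: v_R = v/R = 0.03034 m/day, D_R = D/R = 0.007572 m²/day.
v_R·t = 0.03034 × 100 = 3.034 m; 2√(D_R t) = 1.740 m; argument = (0.958 − 3.034)/1.740 = -1.193.
C = C₀ × ½·erfc(-1.193) = 10.5 × 0.9542 = 10.0 mg/L.

10.0 mg/L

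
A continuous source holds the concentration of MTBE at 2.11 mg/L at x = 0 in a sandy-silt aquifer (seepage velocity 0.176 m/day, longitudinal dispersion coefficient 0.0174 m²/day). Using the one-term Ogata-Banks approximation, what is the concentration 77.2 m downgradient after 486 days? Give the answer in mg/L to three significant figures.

2.06 mg/L

For a continuous step input, C/C₀ ≈ ½·erfc((x−vt)/(2√(Dt))).
vt = 0.176 × 486 = 85.536 m and 2√(Dt) = 2√(0.0174 × 486) = 5.816 m.
Argument (x−vt)/(2√(Dt)) = (77.2 − 85.536)/5.816 = -1.433; ½·erfc(-1.433) = 0.9786.
C = 2.11 × 0.9786 = 2.06 mg/L.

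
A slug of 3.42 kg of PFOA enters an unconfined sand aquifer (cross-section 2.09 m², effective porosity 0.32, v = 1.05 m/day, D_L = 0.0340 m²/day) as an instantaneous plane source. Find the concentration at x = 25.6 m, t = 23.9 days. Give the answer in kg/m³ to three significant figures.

1.48 kg/m³

For an instantaneous plane source, C(x,t) = M/(n_e·A·√(4πDt)) · exp(−(x−vt)²/(4Dt)), with n_e·A the pore (flow) area.
Plume center vt = 1.05 × 23.9 = 25.095 m, so the well at 25.6 m is 0.505 m downgradient of the peak.
√(4πDt) = 3.196 m, giving peak height M/(n_e·A·√(4πDt)) = 3.42/(0.32 × 2.09 × 3.196) = 1.600 kg/m³.
(x−vt)²/(4Dt) = (0.505)²/(4 × 0.0340 × 23.9) = 0.07846; exp(−0.07846) = 0.9245.
C = 1.600 × 0.9245 = 1.48 kg/m³.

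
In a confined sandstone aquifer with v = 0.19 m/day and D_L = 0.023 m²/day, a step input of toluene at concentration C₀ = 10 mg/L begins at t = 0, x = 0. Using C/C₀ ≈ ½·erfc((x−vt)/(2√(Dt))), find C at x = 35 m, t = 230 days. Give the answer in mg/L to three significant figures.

9.96 mg/L

For a continuous step input, C/C₀ ≈ ½·erfc((x−vt)/(2√(Dt))).
vt = 0.19 × 230 = 43.7 m and 2√(Dt) = 2√(0.023 × 230) = 4.600 m.
Argument (x−vt)/(2√(Dt)) = (35 − 43.7)/4.600 = -1.891; ½·erfc(-1.891) = 0.9963.
C = 10 × 0.9963 = 9.96 mg/L.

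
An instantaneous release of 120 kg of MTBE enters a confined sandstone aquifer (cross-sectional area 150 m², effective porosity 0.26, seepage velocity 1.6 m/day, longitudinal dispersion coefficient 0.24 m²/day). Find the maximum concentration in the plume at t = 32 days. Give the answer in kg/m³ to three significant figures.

0.313 kg/m³

The peak of an instantaneous 1D plume sits at x = vt; there the Gaussian factor is 1 and C_max = M/(n_e·A·√(4πDt)), where n_e·A is the pore area the mass is dissolved in.
√(4πDt) = √(4π × 0.24 × 32) = 9.824 m, so C_max = 120/(0.26 × 150 × 9.824) = 0.313 kg/m³.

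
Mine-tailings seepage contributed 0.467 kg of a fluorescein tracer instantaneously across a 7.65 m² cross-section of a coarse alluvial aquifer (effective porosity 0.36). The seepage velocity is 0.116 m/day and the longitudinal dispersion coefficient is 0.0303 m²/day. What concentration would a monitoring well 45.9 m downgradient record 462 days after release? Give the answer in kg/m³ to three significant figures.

For an instantaneous plane source, C(x,t) = M/(n_e·A·√(4πDt)) · exp(−(x−vt)²/(4Dt)), with n_e·A the pore (flow) area.
Plume center vt = 0.116 × 462 = 53.592 m, so the well at 45.9 m is 7.692 m upgradient of the peak.
√(4πDt) = 13.26 m, giving peak height M/(n_e·A·√(4πDt)) = 0.467/(0.36 × 7.65 × 13.26) = 0.01279 kg/m³.
(x−vt)²/(4Dt) = (-7.692)²/(4 × 0.0303 × 462) = 1.057; exp(−1.057) = 0.3475.
C = 0.01279 × 0.3475 = 0.00444 kg/m³.

0.00444 kg/m³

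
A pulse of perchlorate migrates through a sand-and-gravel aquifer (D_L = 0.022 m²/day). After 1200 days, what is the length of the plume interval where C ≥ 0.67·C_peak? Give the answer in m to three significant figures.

The plume is Gaussian with σ = √(2Dt) = √(2 × 0.022 × 1200) = 7.266 m.
C/C_peak = exp(−Δx²/(2σ²)) = 0.67 ⇒ Δx = σ·√(−2 ln 0.67) = 7.266 × 0.8950 = 6.503 m.
Width = 2Δx = 13.0 m.

13.0 m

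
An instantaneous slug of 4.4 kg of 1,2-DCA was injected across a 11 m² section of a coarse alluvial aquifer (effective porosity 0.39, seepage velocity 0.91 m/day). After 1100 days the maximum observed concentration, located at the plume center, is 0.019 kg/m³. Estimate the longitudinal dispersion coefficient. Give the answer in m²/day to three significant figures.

0.211 m²/day

At the plume center C_max = M/(n_e·A·√(4πDt)), so D = M²/(4πt·(n_e·A·C_max)²).
n_e·A·C_max = 0.39 × 11 × 0.019 = 0.08151 kg/m.
D = 4.4²/(4π × 1100 × 0.08151²) = 0.211 m²/day.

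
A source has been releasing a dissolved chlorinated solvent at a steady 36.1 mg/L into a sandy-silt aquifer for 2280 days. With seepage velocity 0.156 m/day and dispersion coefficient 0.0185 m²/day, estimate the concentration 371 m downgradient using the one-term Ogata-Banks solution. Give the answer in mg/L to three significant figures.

1.72 mg/L

For a continuous step input, C/C₀ ≈ ½·erfc((x−vt)/(2√(Dt))).
vt = 0.156 × 2280 = 355.68 m and 2√(Dt) = 2√(0.0185 × 2280) = 12.99 m.
Argument (x−vt)/(2√(Dt)) = (371 − 355.68)/12.99 = 1.179; ½·erfc(1.179) = 0.04772.
C = 36.1 × 0.04772 = 1.72 mg/L.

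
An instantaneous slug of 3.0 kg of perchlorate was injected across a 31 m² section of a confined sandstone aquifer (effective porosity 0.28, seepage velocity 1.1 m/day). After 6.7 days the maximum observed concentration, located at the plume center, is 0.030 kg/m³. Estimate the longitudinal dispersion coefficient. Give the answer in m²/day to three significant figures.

1.58 m²/day

At the plume center C_max = M/(n_e·A·√(4πDt)), so D = M²/(4πt·(n_e·A·C_max)²).
n_e·A·C_max = 0.28 × 31 × 0.030 = 0.2604 kg/m.
D = 3.0²/(4π × 6.7 × 0.2604²) = 1.58 m²/day.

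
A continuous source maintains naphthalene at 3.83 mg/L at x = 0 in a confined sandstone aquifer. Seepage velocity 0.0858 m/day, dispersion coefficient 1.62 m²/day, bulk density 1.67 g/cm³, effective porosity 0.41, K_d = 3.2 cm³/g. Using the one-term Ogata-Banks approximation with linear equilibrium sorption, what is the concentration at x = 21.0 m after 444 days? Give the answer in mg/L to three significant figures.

0.136 mg/L

Retardation factor R = 1 + ρ_b·K_d/n = 1 + 1.67 × 3.2/0.41 = 14.03.
Sorption retards both mechanisms: v_R = v/R = 0.006115 m/day, D_R = D/R = 0.1155 m²/day.
v_R·t = 0.006115 × 444 = 2.71506 m; 2√(D_R t) = 14.32 m; argument = (21.0 − 2.71506)/14.32 = 1.277.
C = C₀ × ½·erfc(1.277) = 3.83 × 0.03546 = 0.136 mg/L.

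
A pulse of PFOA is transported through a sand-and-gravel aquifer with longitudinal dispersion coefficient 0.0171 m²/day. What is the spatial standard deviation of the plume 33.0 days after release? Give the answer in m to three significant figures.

Dispersive spreading gives a Gaussian with σ² = 2Dt; advection only shifts the center.
σ = √(2 × 0.0171 × 33.0) = 1.06 m.

1.06 m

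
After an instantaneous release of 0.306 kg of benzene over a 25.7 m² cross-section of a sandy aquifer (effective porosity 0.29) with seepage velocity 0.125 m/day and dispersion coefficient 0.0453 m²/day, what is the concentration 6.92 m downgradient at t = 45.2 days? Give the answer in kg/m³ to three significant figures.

For an instantaneous plane source, C(x,t) = M/(n_e·A·√(4πDt)) · exp(−(x−vt)²/(4Dt)), with n_e·A the pore (flow) area.
Plume center vt = 0.125 × 45.2 = 5.65 m, so the well at 6.92 m is 1.27 m downgradient of the peak.
√(4πDt) = 5.073 m, giving peak height M/(n_e·A·√(4πDt)) = 0.306/(0.29 × 25.7 × 5.073) = 0.008093 kg/m³.
(x−vt)²/(4Dt) = (1.27)²/(4 × 0.0453 × 45.2) = 0.1969; exp(−0.1969) = 0.8213.
C = 0.008093 × 0.8213 = 0.00665 kg/m³.

0.00665 kg/m³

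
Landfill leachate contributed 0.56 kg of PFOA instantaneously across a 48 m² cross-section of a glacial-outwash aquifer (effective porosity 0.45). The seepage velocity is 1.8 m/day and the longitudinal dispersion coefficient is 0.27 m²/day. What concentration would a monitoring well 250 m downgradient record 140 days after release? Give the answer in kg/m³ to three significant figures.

For an instantaneous plane source, C(x,t) = M/(n_e·A·√(4πDt)) · exp(−(x−vt)²/(4Dt)), with n_e·A the pore (flow) area.
Plume center vt = 1.8 × 140 = 252 m, so the well at 250 m is 2 m upgradient of the peak.
√(4πDt) = 21.79 m, giving peak height M/(n_e·A·√(4πDt)) = 0.56/(0.45 × 48 × 21.79) = 0.001190 kg/m³.
(x−vt)²/(4Dt) = (-2)²/(4 × 0.27 × 140) = 0.02646; exp(−0.02646) = 0.9739.
C = 0.001190 × 0.9739 = 0.00116 kg/m³.

0.00116 kg/m³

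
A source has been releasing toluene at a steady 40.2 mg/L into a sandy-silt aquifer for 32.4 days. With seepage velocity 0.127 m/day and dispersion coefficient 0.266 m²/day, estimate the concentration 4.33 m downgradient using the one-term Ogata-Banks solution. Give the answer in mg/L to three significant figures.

For a continuous step input, C/C₀ ≈ ½·erfc((x−vt)/(2√(Dt))).
vt = 0.127 × 32.4 = 4.1148 m and 2√(Dt) = 2√(0.266 × 32.4) = 5.871 m.
Argument (x−vt)/(2√(Dt)) = (4.33 − 4.1148)/5.871 = 0.03665; ½·erfc(0.03665) = 0.4793.
C = 40.2 × 0.4793 = 19.3 mg/L.

19.3 mg/L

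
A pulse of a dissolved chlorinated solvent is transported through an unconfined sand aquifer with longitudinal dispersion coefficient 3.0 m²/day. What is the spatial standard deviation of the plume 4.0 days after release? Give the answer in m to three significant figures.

Dispersive spreading gives a Gaussian with σ² = 2Dt; advection only shifts the center.
σ = √(2 × 3.0 × 4.0) = 4.90 m.

4.90 m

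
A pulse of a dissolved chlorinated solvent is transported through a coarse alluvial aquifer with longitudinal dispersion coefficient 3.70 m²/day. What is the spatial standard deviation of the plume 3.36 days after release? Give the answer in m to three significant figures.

Dispersive spreading gives a Gaussian with σ² = 2Dt; advection only shifts the center.
σ = √(2 × 3.70 × 3.36) = 4.99 m.

4.99 m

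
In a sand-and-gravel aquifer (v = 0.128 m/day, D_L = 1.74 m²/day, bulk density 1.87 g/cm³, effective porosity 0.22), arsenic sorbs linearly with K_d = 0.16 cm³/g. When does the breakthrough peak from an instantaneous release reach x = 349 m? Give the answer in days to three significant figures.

Retardation factor R = 1 + ρ_b·K_d/n = 1 + 1.87 × 0.16/0.22 = 2.360.
Sorption retards both mechanisms: v_R = v/R = 0.05424 m/day, D_R = D/R = 0.7373 m²/day.
Peak time from v_R²t² + 2D_R t − x² = 0: t = (√(D_R² + v_R²x²) − D_R)/v_R².
√(D_R² + v_R²x²) = √(0.7373² + 0.05424² × 349²) = 18.94; v_R² = 0.002942.
t = (18.94 − 0.7373)/0.002942 = 6190 days.

6190 days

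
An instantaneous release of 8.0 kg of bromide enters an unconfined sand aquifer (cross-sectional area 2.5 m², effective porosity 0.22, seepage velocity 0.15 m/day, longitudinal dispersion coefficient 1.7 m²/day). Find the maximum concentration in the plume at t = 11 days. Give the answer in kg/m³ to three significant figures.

0.949 kg/m³

The peak of an instantaneous 1D plume sits at x = vt; there the Gaussian factor is 1 and C_max = M/(n_e·A·√(4πDt)), where n_e·A is the pore area the mass is dissolved in.
√(4πDt) = √(4π × 1.7 × 11) = 15.33 m, so C_max = 8.0/(0.22 × 2.5 × 15.33) = 0.949 kg/m³.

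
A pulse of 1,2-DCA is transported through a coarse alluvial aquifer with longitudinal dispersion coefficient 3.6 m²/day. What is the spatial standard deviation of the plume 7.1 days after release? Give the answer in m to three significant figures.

Dispersive spreading gives a Gaussian with σ² = 2Dt; advection only shifts the center.
σ = √(2 × 3.6 × 7.1) = 7.15 m.

7.15 m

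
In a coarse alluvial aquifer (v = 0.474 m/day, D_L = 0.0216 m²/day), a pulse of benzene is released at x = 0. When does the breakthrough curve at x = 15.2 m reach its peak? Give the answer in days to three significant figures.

32.0 days

For the 1D instantaneous-source solution, setting ∂C/∂t = 0 at fixed x gives v²t² + 2Dt − x² = 0, so t = (√(D² + v²x²) − D)/v².
√(D² + v²x²) = √(0.0216² + 0.474² × 15.2²) = 7.205; v² = 0.224676.
t = (7.205 − 0.0216)/0.224676 = 32.0 days (vs. the pure-advection estimate x/v = 32.1 d).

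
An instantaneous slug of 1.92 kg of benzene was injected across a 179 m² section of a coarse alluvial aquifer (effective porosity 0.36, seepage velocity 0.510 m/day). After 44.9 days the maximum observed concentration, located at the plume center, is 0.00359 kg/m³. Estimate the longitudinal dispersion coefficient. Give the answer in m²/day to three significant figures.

0.122 m²/day

At the plume center C_max = M/(n_e·A·√(4πDt)), so D = M²/(4πt·(n_e·A·C_max)²).
n_e·A·C_max = 0.36 × 179 × 0.00359 = 0.2313 kg/m.
D = 1.92²/(4π × 44.9 × 0.2313²) = 0.122 m²/day.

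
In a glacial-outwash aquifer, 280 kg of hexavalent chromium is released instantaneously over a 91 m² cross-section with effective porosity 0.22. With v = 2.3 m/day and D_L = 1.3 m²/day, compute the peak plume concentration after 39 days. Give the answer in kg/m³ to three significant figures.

0.554 kg/m³

The peak of an instantaneous 1D plume sits at x = vt; there the Gaussian factor is 1 and C_max = M/(n_e·A·√(4πDt)), where n_e·A is the pore area the mass is dissolved in.
√(4πDt) = √(4π × 1.3 × 39) = 25.24 m, so C_max = 280/(0.22 × 91 × 25.24) = 0.554 kg/m³.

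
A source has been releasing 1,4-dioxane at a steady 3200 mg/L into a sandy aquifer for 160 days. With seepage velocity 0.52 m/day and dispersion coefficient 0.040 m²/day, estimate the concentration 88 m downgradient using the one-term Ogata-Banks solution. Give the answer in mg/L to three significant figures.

288 mg/L

For a continuous step input, C/C₀ ≈ ½·erfc((x−vt)/(2√(Dt))).
vt = 0.52 × 160 = 83.2 m and 2√(Dt) = 2√(0.040 × 160) = 5.060 m.
Argument (x−vt)/(2√(Dt)) = (88 − 83.2)/5.060 = 0.9486; ½·erfc(0.9486) = 0.08988.
C = 3200 × 0.08988 = 288 mg/L.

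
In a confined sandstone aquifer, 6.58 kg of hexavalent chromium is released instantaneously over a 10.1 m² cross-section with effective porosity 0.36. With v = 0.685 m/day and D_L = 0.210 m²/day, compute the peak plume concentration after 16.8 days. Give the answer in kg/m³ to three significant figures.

The peak of an instantaneous 1D plume sits at x = vt; there the Gaussian factor is 1 and C_max = M/(n_e·A·√(4πDt)), where n_e·A is the pore area the mass is dissolved in.
√(4πDt) = √(4π × 0.210 × 16.8) = 6.658 m, so C_max = 6.58/(0.36 × 10.1 × 6.658) = 0.272 kg/m³.

0.272 kg/m³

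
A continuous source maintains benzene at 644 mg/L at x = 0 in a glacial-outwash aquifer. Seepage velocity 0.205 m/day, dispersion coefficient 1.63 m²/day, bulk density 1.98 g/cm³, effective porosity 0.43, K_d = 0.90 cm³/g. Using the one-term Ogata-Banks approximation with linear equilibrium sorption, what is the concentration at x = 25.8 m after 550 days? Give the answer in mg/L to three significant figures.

Retardation factor R = 1 + ρ_b·K_d/n = 1 + 1.98 × 0.90/0.43 = 5.144.
Sorption retards both mechanisms: v_R = v/R = 0.03985 m/day, D_R = D/R = 0.3169 m²/day.
v_R·t = 0.03985 × 550 = 21.9175 m; 2√(D_R t) = 26.40 m; argument = (25.8 − 21.9175)/26.40 = 0.1471.
C = C₀ × ½·erfc(0.1471) = 644 × 0.4176 = 269 mg/L.

269 mg/L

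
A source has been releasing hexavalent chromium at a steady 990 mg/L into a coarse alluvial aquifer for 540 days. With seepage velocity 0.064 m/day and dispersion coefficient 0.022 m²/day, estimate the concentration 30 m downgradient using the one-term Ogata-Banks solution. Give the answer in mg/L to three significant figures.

For a continuous step input, C/C₀ ≈ ½·erfc((x−vt)/(2√(Dt))).
vt = 0.064 × 540 = 34.56 m and 2√(Dt) = 2√(0.022 × 540) = 6.893 m.
Argument (x−vt)/(2√(Dt)) = (30 − 34.56)/6.893 = -0.6615; ½·erfc(-0.6615) = 0.8252.
C = 990 × 0.8252 = 817 mg/L.

817 mg/L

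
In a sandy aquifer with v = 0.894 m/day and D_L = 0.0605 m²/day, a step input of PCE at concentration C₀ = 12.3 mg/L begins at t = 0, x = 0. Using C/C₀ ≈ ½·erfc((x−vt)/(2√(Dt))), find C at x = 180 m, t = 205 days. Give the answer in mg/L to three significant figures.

9.15 mg/L

For a continuous step input, C/C₀ ≈ ½·erfc((x−vt)/(2√(Dt))).
vt = 0.894 × 205 = 183.27 m and 2√(Dt) = 2√(0.0605 × 205) = 7.043 m.
Argument (x−vt)/(2√(Dt)) = (180 − 183.27)/7.043 = -0.4643; ½·erfc(-0.4643) = 0.7443.
C = 12.3 × 0.7443 = 9.15 mg/L.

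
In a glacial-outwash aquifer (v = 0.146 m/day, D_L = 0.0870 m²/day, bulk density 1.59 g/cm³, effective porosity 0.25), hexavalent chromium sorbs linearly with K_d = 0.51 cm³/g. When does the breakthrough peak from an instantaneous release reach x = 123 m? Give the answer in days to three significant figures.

3560 days

Retardation factor R = 1 + ρ_b·K_d/n = 1 + 1.59 × 0.51/0.25 = 4.244.
Sorption retards both mechanisms: v_R = v/R = 0.03440 m/day, D_R = D/R = 0.02050 m²/day.
Peak time from v_R²t² + 2D_R t − x² = 0: t = (√(D_R² + v_R²x²) − D_R)/v_R².
√(D_R² + v_R²x²) = √(0.02050² + 0.03440² × 123²) = 4.231; v_R² = 0.001183.
t = (4.231 − 0.02050)/0.001183 = 3560 days.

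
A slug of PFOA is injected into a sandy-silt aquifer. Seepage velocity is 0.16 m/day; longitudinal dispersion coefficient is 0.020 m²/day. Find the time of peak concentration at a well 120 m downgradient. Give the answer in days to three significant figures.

For the 1D instantaneous-source solution, setting ∂C/∂t = 0 at fixed x gives v²t² + 2Dt − x² = 0, so t = (√(D² + v²x²) − D)/v².
√(D² + v²x²) = √(0.020² + 0.16² × 120²) = 19.20; v² = 0.0256.
t = (19.20 − 0.020)/0.0256 = 749 days (vs. the pure-advection estimate x/v = 750 d).

749 days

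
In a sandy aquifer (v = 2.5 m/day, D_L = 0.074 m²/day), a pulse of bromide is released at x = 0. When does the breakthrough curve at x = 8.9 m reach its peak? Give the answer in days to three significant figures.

3.55 days

For the 1D instantaneous-source solution, setting ∂C/∂t = 0 at fixed x gives v²t² + 2Dt − x² = 0, so t = (√(D² + v²x²) − D)/v².
√(D² + v²x²) = √(0.074² + 2.5² × 8.9²) = 22.25; v² = 6.25.
t = (22.25 − 0.074)/6.25 = 3.55 days (vs. the pure-advection estimate x/v = 3.56 d).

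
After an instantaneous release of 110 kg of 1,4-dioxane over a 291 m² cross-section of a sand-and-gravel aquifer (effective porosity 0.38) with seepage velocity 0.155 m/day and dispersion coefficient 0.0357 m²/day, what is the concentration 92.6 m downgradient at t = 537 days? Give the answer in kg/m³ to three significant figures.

0.0204 kg/m³

For an instantaneous plane source, C(x,t) = M/(n_e·A·√(4πDt)) · exp(−(x−vt)²/(4Dt)), with n_e·A the pore (flow) area.
Plume center vt = 0.155 × 537 = 83.235 m, so the well at 92.6 m is 9.365 m downgradient of the peak.
√(4πDt) = 15.52 m, giving peak height M/(n_e·A·√(4πDt)) = 110/(0.38 × 291 × 15.52) = 0.06410 kg/m³.
(x−vt)²/(4Dt) = (9.365)²/(4 × 0.0357 × 537) = 1.144; exp(−1.144) = 0.3185.
C = 0.06410 × 0.3185 = 0.0204 kg/m³.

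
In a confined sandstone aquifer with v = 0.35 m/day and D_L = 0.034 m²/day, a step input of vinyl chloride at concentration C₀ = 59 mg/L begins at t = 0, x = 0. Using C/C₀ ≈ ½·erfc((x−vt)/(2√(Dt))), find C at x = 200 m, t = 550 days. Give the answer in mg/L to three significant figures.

6.49 mg/L

For a continuous step input, C/C₀ ≈ ½·erfc((x−vt)/(2√(Dt))).
vt = 0.35 × 550 = 192.5 m and 2√(Dt) = 2√(0.034 × 550) = 8.649 m.
Argument (x−vt)/(2√(Dt)) = (200 − 192.5)/8.649 = 0.8672; ½·erfc(0.8672) = 0.1100.
C = 59 × 0.1100 = 6.49 mg/L.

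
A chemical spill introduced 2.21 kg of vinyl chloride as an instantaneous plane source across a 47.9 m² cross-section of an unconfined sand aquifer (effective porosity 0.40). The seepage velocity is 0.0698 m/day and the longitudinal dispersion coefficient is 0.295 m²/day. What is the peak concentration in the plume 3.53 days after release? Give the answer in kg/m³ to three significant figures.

The peak of an instantaneous 1D plume sits at x = vt; there the Gaussian factor is 1 and C_max = M/(n_e·A·√(4πDt)), where n_e·A is the pore area the mass is dissolved in.
√(4πDt) = √(4π × 0.295 × 3.53) = 3.617 m, so C_max = 2.21/(0.40 × 47.9 × 3.617) = 0.0319 kg/m³.

0.0319 kg/m³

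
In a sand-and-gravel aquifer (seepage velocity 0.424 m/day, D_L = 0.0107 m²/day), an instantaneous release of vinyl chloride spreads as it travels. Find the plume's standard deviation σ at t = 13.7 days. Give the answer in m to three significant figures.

Dispersive spreading gives a Gaussian with σ² = 2Dt; advection only shifts the center.
σ = √(2 × 0.0107 × 13.7) = 0.541 m.

0.541 m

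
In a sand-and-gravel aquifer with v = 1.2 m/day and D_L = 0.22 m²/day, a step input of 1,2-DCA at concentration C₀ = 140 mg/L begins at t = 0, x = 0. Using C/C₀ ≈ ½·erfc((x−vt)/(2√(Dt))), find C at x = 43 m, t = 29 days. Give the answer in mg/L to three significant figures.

For a continuous step input, C/C₀ ≈ ½·erfc((x−vt)/(2√(Dt))).
vt = 1.2 × 29 = 34.8 m and 2√(Dt) = 2√(0.22 × 29) = 5.052 m.
Argument (x−vt)/(2√(Dt)) = (43 − 34.8)/5.052 = 1.623; ½·erfc(1.623) = 0.01086.
C = 140 × 0.01086 = 1.52 mg/L.

1.52 mg/L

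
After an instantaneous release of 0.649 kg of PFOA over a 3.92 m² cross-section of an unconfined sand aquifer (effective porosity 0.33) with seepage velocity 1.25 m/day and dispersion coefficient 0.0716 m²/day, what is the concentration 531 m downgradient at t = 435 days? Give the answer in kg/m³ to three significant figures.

For an instantaneous plane source, C(x,t) = M/(n_e·A·√(4πDt)) · exp(−(x−vt)²/(4Dt)), with n_e·A the pore (flow) area.
Plume center vt = 1.25 × 435 = 543.75 m, so the well at 531 m is 12.75 m upgradient of the peak.
√(4πDt) = 19.78 m, giving peak height M/(n_e·A·√(4πDt)) = 0.649/(0.33 × 3.92 × 19.78) = 0.02536 kg/m³.
(x−vt)²/(4Dt) = (-12.75)²/(4 × 0.0716 × 435) = 1.305; exp(−1.305) = 0.2712.
C = 0.02536 × 0.2712 = 0.00688 kg/m³.

0.00688 kg/m³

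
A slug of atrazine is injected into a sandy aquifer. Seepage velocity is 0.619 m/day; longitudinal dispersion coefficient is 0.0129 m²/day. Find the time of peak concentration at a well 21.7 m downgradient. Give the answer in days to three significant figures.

35.0 days

For the 1D instantaneous-source solution, setting ∂C/∂t = 0 at fixed x gives v²t² + 2Dt − x² = 0, so t = (√(D² + v²x²) − D)/v².
√(D² + v²x²) = √(0.0129² + 0.619² × 21.7²) = 13.43; v² = 0.383161.
t = (13.43 − 0.0129)/0.383161 = 35.0 days (vs. the pure-advection estimate x/v = 35.1 d).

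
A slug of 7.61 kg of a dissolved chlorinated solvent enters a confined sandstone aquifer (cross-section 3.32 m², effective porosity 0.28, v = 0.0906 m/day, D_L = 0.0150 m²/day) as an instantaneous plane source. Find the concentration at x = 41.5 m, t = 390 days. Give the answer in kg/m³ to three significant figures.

0.188 kg/m³

For an instantaneous plane source, C(x,t) = M/(n_e·A·√(4πDt)) · exp(−(x−vt)²/(4Dt)), with n_e·A the pore (flow) area.
Plume center vt = 0.0906 × 390 = 35.334 m, so the well at 41.5 m is 6.166 m downgradient of the peak.
√(4πDt) = 8.574 m, giving peak height M/(n_e·A·√(4πDt)) = 7.61/(0.28 × 3.32 × 8.574) = 0.9548 kg/m³.
(x−vt)²/(4Dt) = (6.166)²/(4 × 0.0150 × 390) = 1.625; exp(−1.625) = 0.1969.
C = 0.9548 × 0.1969 = 0.188 kg/m³.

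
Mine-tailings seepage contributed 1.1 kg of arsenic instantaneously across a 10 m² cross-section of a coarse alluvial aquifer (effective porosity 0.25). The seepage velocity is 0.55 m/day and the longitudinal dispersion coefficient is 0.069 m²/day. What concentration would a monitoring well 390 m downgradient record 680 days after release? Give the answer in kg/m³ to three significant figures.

0.00463 kg/m³

For an instantaneous plane source, C(x,t) = M/(n_e·A·√(4πDt)) · exp(−(x−vt)²/(4Dt)), with n_e·A the pore (flow) area.
Plume center vt = 0.55 × 680 = 374 m, so the well at 390 m is 16 m downgradient of the peak.
√(4πDt) = 24.28 m, giving peak height M/(n_e·A·√(4πDt)) = 1.1/(0.25 × 10 × 24.28) = 0.01812 kg/m³.
(x−vt)²/(4Dt) = (16)²/(4 × 0.069 × 680) = 1.364; exp(−1.364) = 0.2556.
C = 0.01812 × 0.2556 = 0.00463 kg/m³.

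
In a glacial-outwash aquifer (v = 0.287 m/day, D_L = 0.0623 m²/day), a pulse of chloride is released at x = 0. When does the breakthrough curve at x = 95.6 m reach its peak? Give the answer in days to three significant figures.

332 days

For the 1D instantaneous-source solution, setting ∂C/∂t = 0 at fixed x gives v²t² + 2Dt − x² = 0, so t = (√(D² + v²x²) − D)/v².
√(D² + v²x²) = √(0.0623² + 0.287² × 95.6²) = 27.44; v² = 0.082369.
t = (27.44 − 0.0623)/0.082369 = 332 days (vs. the pure-advection estimate x/v = 333 d).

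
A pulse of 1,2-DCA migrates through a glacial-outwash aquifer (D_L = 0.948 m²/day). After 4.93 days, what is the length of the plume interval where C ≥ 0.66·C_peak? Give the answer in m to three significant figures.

5.57 m

The plume is Gaussian with σ = √(2Dt) = √(2 × 0.948 × 4.93) = 3.057 m.
C/C_peak = exp(−Δx²/(2σ²)) = 0.66 ⇒ Δx = σ·√(−2 ln 0.66) = 3.057 × 0.9116 = 2.787 m.
Width = 2Δx = 5.57 m.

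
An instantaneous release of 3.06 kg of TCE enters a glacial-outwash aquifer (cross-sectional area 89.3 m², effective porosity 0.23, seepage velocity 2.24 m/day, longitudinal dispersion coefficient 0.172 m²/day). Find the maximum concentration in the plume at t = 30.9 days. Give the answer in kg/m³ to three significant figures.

The peak of an instantaneous 1D plume sits at x = vt; there the Gaussian factor is 1 and C_max = M/(n_e·A·√(4πDt)), where n_e·A is the pore area the mass is dissolved in.
√(4πDt) = √(4π × 0.172 × 30.9) = 8.172 m, so C_max = 3.06/(0.23 × 89.3 × 8.172) = 0.0182 kg/m³.

0.0182 kg/m³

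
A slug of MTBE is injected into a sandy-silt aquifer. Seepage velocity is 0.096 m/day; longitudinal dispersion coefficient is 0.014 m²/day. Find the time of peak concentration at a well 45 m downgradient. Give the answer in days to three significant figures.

467 days

For the 1D instantaneous-source solution, setting ∂C/∂t = 0 at fixed x gives v²t² + 2Dt − x² = 0, so t = (√(D² + v²x²) − D)/v².
√(D² + v²x²) = √(0.014² + 0.096² × 45²) = 4.320; v² = 0.009216.
t = (4.320 − 0.014)/0.009216 = 467 days (vs. the pure-advection estimate x/v = 469 d).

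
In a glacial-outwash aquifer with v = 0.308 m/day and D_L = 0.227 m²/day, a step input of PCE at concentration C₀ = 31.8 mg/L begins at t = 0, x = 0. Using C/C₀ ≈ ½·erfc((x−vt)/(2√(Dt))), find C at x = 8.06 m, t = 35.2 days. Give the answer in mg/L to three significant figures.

For a continuous step input, C/C₀ ≈ ½·erfc((x−vt)/(2√(Dt))).
vt = 0.308 × 35.2 = 10.8416 m and 2√(Dt) = 2√(0.227 × 35.2) = 5.653 m.
Argument (x−vt)/(2√(Dt)) = (8.06 − 10.8416)/5.653 = -0.4921; ½·erfc(-0.4921) = 0.7568.
C = 31.8 × 0.7568 = 24.1 mg/L.

24.1 mg/L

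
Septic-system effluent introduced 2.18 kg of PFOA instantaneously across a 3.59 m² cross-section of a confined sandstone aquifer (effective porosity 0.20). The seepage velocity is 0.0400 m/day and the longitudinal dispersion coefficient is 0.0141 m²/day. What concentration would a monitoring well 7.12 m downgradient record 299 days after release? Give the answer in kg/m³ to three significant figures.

For an instantaneous plane source, C(x,t) = M/(n_e·A·√(4πDt)) · exp(−(x−vt)²/(4Dt)), with n_e·A the pore (flow) area.
Plume center vt = 0.0400 × 299 = 11.96 m, so the well at 7.12 m is 4.84 m upgradient of the peak.
√(4πDt) = 7.279 m, giving peak height M/(n_e·A·√(4πDt)) = 2.18/(0.20 × 3.59 × 7.279) = 0.4171 kg/m³.
(x−vt)²/(4Dt) = (-4.84)²/(4 × 0.0141 × 299) = 1.389; exp(−1.389) = 0.2493.
C = 0.4171 × 0.2493 = 0.104 kg/m³.

0.104 kg/m³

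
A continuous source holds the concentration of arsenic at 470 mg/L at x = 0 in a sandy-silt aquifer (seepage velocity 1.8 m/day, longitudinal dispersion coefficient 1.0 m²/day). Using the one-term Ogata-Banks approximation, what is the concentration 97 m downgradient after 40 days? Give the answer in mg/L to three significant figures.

1.22 mg/L

For a continuous step input, C/C₀ ≈ ½·erfc((x−vt)/(2√(Dt))).
vt = 1.8 × 40 = 72 m and 2√(Dt) = 2√(1.0 × 40) = 12.65 m.
Argument (x−vt)/(2√(Dt)) = (97 − 72)/12.65 = 1.976; ½·erfc(1.976) = 0.002599.
C = 470 × 0.002599 = 1.22 mg/L.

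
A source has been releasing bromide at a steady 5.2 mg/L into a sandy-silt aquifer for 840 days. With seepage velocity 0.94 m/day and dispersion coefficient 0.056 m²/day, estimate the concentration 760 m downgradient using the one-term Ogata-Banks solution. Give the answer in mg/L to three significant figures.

For a continuous step input, C/C₀ ≈ ½·erfc((x−vt)/(2√(Dt))).
vt = 0.94 × 840 = 789.6 m and 2√(Dt) = 2√(0.056 × 840) = 13.72 m.
Argument (x−vt)/(2√(Dt)) = (760 − 789.6)/13.72 = -2.157; ½·erfc(-2.157) = 0.9989.
C = 5.2 × 0.9989 = 5.19 mg/L.

5.19 mg/L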